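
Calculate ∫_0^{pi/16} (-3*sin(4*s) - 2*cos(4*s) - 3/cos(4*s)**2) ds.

An antiderivative is F(s) = -sin(4*s)/2 + 3*cos(4*s)/4 - 3*tan(4*s)/4.
Then F(pi/16) - F(0) = (-3/4 + sqrt(2)/8) - (3/4) = -3/2 + sqrt(2)/8.

-3/2 + sqrt(2)/8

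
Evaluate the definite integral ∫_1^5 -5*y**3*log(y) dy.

195 - 3125*log(5)/4

Integrate by parts once (u = ln y, dv = -5*y**3 dy).
An antiderivative is F(y) = -5*y**4*(4*log(y) - 1)/16.
Then F(5) - F(1) = (3125/16 - 3125*log(5)/4) - (5/16) = 195 - 3125*log(5)/4.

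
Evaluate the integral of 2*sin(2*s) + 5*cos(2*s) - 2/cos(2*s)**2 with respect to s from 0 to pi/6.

sqrt(3)/4 + 1/2

An antiderivative is F(s) = 5*sin(2*s)/2 - cos(2*s) - tan(2*s).
Then F(pi/6) - F(0) = (-1/2 + sqrt(3)/4) - (-1) = sqrt(3)/4 + 1/2.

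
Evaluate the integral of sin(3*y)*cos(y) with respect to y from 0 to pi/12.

Use the identity sin(3*y)cos(y) = [sin(4*y) + sin(2*y)]/2.
An antiderivative is F(y) = -cos(2*y)/4 - cos(4*y)/8.
Then F(pi/12) - F(0) = (-sqrt(3)/8 - 1/16) - (-3/8) = 5/16 - sqrt(3)/8.

5/16 - sqrt(3)/8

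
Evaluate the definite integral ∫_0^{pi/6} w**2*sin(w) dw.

Integrate by parts twice (u = w^2, dv = sin(w) dw).
An antiderivative is F(w) = -w**2*cos(w) + 2*w*sin(w) + 2*cos(w).
Then F(pi/6) - F(0) = (-sqrt(3)*pi**2/72 + pi/6 + sqrt(3)) - (2) = -2 - sqrt(3)*pi**2/72 + pi/6 + sqrt(3).

-2 - sqrt(3)*pi**2/72 + pi/6 + sqrt(3)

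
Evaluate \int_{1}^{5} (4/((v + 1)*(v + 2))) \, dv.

-4*log(7) + 8*log(3)

Factor the denominator: v**2 + 3*v + 2 = (v + 2)(v + 1).
Partial fractions: 4/((v + 1)*(v + 2)) = -4/(v + 2) + 4/(v + 1).
An antiderivative is F(v) = 4*log(v + 1) - 4*log(v + 2).
Then F(5) - F(1) = (-4*log(7) + 4*log(2) + 4*log(3)) - (log(16/81)) = -4*log(7) + 8*log(3).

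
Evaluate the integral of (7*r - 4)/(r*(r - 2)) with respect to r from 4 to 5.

-9*log(2) + 2*log(5) + 5*log(3)

Factor the denominator: r**2 - 2*r = r(r - 2).
Partial fractions: (7*r - 4)/(r*(r - 2)) = 2/r + 5/(r - 2).
An antiderivative is F(r) = 2*log(r) + 5*log(r - 2).
Then F(5) - F(4) = (2*log(5) + 5*log(3)) - (9*log(2)) = -9*log(2) + 2*log(5) + 5*log(3).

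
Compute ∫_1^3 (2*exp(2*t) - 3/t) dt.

-exp(2) - log(27) + exp(6)

An antiderivative is F(t) = exp(2*t) - 3*log(t).
Then F(3) - F(1) = (-log(27) + exp(6)) - (exp(2)) = -exp(2) - log(27) + exp(6).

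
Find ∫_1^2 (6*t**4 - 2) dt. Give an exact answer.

176/5

By the power rule, an antiderivative is F(t) = 6*t**5/5 - 2*t.
Then F(2) - F(1) = (172/5) - (-4/5) = 176/5.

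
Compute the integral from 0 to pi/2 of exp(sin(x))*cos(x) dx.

Let u = sin(x), so du = cos(x) dx. When x = 0, u = 0; when x = pi/2, u = 1.
The integral becomes ∫ exp(u) du from 0 to 1, with antiderivative exp(u).
Back in x: F(x) = exp(sin(x)).
Then F(pi/2) - F(0) = (E) - (1) = -1 + E.

-1 + E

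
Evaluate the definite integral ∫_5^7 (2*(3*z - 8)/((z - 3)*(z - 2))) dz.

Factor the denominator: z**2 - 5*z + 6 = (z - 2)(z - 3).
Partial fractions: 2*(3*z - 8)/((z - 3)*(z - 2)) = 4/(z - 2) + 2/(z - 3).
An antiderivative is F(z) = 2*log(z - 3) + 4*log(z - 2).
Then F(7) - F(5) = (4*log(2) + 4*log(5)) - (2*log(2) + 4*log(3)) = -4*log(3) + 2*log(2) + 4*log(5).

-4*log(3) + 2*log(2) + 4*log(5)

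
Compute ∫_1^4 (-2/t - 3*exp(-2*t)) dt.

-4*log(2) - 3*exp(-2)/2 + 3*exp(-8)/2

An antiderivative is F(t) = -2*log(t) + 3*exp(-2*t)/2.
Then F(4) - F(1) = (-4*log(2) + 3*exp(-8)/2) - (3*exp(-2)/2) = -4*log(2) - 3*exp(-2)/2 + 3*exp(-8)/2.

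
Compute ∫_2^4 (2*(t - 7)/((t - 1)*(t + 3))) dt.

Factor the denominator: t**2 + 2*t - 3 = (t + 3)(t - 1).
Partial fractions: 2*(t - 7)/((t - 1)*(t + 3)) = 5/(t + 3) - 3/(t - 1).
An antiderivative is F(t) = -3*log(t - 1) + 5*log(t + 3).
Then F(4) - F(2) = (-3*log(3) + 5*log(7)) - (5*log(5)) = -5*log(5) - 3*log(3) + 5*log(7).

-5*log(5) - 3*log(3) + 5*log(7)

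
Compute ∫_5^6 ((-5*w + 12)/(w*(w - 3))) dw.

Factor the denominator: w**2 - 3*w = w(w - 3).
Partial fractions: (-5*w + 12)/(w*(w - 3)) = -4/w - 1/(w - 3).
An antiderivative is F(w) = -4*log(w) - log(w - 3).
Then F(6) - F(5) = (-5*log(3) - 4*log(2)) - (-4*log(5) - log(2)) = -5*log(3) - 3*log(2) + 4*log(5).

-5*log(3) - 3*log(2) + 4*log(5)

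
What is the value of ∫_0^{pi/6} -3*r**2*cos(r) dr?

-sqrt(3)*pi/2 - pi**2/24 + 3

Integrate by parts twice (u = r^2, dv = -3*cos(r) dr).
An antiderivative is F(r) = -3*r**2*sin(r) - 6*r*cos(r) + 6*sin(r).
Then F(pi/6) - F(0) = (-sqrt(3)*pi/2 - pi**2/24 + 3) - (0) = -sqrt(3)*pi/2 - pi**2/24 + 3.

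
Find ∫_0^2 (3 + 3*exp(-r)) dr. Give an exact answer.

An antiderivative is F(r) = 3*r - 3*exp(-r).
Then F(2) - F(0) = (6 - 3*exp(-2)) - (-3) = 9 - 3*exp(-2).

9 - 3*exp(-2)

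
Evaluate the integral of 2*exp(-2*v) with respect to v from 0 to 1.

1 - exp(-2)

An antiderivative is F(v) = -exp(-2*v).
Then F(1) - F(0) = (-exp(-2)) - (-1) = 1 - exp(-2).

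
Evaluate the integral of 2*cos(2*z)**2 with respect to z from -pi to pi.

Use the identity cos^2(2*z) = (1 + cos(4*z))/2.
An antiderivative is F(z) = z + sin(4*z)/4.
Then F(pi) - F(-pi) = (pi) - (-pi) = 2*pi.

2*pi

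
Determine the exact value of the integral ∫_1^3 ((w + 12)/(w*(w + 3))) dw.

Factor the denominator: w**2 + 3*w = (w + 3)w.
Partial fractions: (w + 12)/(w*(w + 3)) = -3/(w + 3) + 4/w.
An antiderivative is F(w) = 4*log(w) - 3*log(w + 3).
Then F(3) - F(1) = (log(3/8)) - (-log(64)) = log(24).

log(24)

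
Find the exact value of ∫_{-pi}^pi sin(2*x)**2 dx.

Use the identity sin^2(2*x) = (1 - cos(4*x))/2.
An antiderivative is F(x) = x/2 - sin(4*x)/8.
Then F(pi) - F(-pi) = (pi/2) - (-pi/2) = pi.

pi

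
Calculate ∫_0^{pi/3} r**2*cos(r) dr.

-sqrt(3) + sqrt(3)*pi**2/18 + pi/3

Integrate by parts twice (u = r^2, dv = cos(r) dr).
An antiderivative is F(r) = r**2*sin(r) + 2*r*cos(r) - 2*sin(r).
Then F(pi/3) - F(0) = (-sqrt(3) + sqrt(3)*pi**2/18 + pi/3) - (0) = -sqrt(3) + sqrt(3)*pi**2/18 + pi/3.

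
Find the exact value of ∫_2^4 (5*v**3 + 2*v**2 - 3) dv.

994/3

By the power rule, an antiderivative is F(v) = 5*v**4/4 + 2*v**3/3 - 3*v.
Then F(4) - F(2) = (1052/3) - (58/3) = 994/3.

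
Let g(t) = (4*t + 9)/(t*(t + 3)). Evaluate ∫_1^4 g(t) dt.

log(7) + 4*log(2)

Factor the denominator: t**2 + 3*t = (t + 3)t.
Partial fractions: (4*t + 9)/(t*(t + 3)) = 1/(t + 3) + 3/t.
An antiderivative is F(t) = 3*log(t) + log(t + 3).
Then F(4) - F(1) = (log(7) + 6*log(2)) - (log(4)) = log(7) + 4*log(2).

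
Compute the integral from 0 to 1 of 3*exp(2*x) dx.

An antiderivative is F(x) = 3*exp(2*x)/2.
Then F(1) - F(0) = (3*exp(2)/2) - (3/2) = -3/2 + 3*exp(2)/2.

-3/2 + 3*exp(2)/2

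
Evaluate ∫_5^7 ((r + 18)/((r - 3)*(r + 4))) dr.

-2*log(11) + 3*log(2) + 4*log(3)

Factor the denominator: r**2 + r - 12 = (r + 4)(r - 3).
Partial fractions: (r + 18)/((r - 3)*(r + 4)) = -2/(r + 4) + 3/(r - 3).
An antiderivative is F(r) = 3*log(r - 3) - 2*log(r + 4).
Then F(7) - F(5) = (-2*log(11) + 6*log(2)) - (log(8/81)) = -2*log(11) + 3*log(2) + 4*log(3).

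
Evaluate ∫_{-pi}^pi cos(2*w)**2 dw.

Use the identity cos^2(2*w) = (1 + cos(4*w))/2.
An antiderivative is F(w) = w/2 + sin(4*w)/8.
Then F(pi) - F(-pi) = (pi/2) - (-pi/2) = pi.

pi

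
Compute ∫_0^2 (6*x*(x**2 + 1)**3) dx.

Let u = x**2 + 1, so du = 2*x dx. When x = 0, u = 1; when x = 2, u = 5.
The integral becomes 3·∫ u**3 du from 1 to 5, with antiderivative 3*u**4/4.
Back in x: F(x) = 3*(x**2 + 1)**4/4.
Then F(2) - F(0) = (1875/4) - (3/4) = 468.

468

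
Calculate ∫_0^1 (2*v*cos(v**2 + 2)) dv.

Let u = v**2 + 2, so du = 2*v dv. When v = 0, u = 2; when v = 1, u = 3.
The integral becomes ∫ cos(u) du from 2 to 3, with antiderivative sin(u).
Back in v: F(v) = sin(v**2 + 2).
Then F(1) - F(0) = (sin(3)) - (sin(2)) = -sin(2) + sin(3).

-sin(2) + sin(3)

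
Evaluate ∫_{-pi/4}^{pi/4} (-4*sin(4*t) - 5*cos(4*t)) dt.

An antiderivative is F(t) = -5*sin(4*t)/4 + cos(4*t).
Then F(pi/4) - F(-pi/4) = (-1) - (-1) = 0.

0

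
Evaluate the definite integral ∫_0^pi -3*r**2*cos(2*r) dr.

-3*pi/2

Integrate by parts twice (u = r^2, dv = -3*cos(2*r) dr).
An antiderivative is F(r) = -3*r**2*sin(2*r)/2 - 3*r*cos(2*r)/2 + 3*sin(2*r)/4.
Then F(pi) - F(0) = (-3*pi/2) - (0) = -3*pi/2.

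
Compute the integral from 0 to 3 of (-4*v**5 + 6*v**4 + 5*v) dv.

By the power rule, an antiderivative is F(v) = -2*v**6/3 + 6*v**5/5 + 5*v**2/2.
Then F(3) - F(0) = (-1719/10) - (0) = -1719/10.

-1719/10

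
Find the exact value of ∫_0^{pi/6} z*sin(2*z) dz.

-pi/24 + sqrt(3)/8

Integrate by parts once (u = z, dv = sin(2*z) dz).
An antiderivative is F(z) = -z*cos(2*z)/2 + sin(2*z)/4.
Then F(pi/6) - F(0) = (-pi/24 + sqrt(3)/8) - (0) = -pi/24 + sqrt(3)/8.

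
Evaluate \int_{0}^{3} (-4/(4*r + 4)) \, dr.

-log(4)

An antiderivative is F(r) = -log(4*r + 4).
Then F(3) - F(0) = (-log(16)) - (-log(4)) = -log(4).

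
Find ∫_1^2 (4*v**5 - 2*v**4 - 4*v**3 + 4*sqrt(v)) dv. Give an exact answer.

16*sqrt(2)/3 + 179/15

By the power rule, an antiderivative is F(v) = 2*v**6/3 - 2*v**5/5 - v**4 + 8*v**(3/2)/3.
Then F(2) - F(1) = (16*sqrt(2)/3 + 208/15) - (29/15) = 16*sqrt(2)/3 + 179/15.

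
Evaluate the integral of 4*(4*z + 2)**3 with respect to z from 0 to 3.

Let u = 4*z + 2, so du = 4 dz. When z = 0, u = 2; when z = 3, u = 14.
The integral becomes ∫ u**3 du from 2 to 14, with antiderivative u**4/4.
Back in z: F(z) = (4*z + 2)**4/4.
Then F(3) - F(0) = (9604) - (4) = 9600.

9600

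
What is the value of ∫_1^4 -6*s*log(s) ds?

Integrate by parts once (u = ln s, dv = -6*s ds).
An antiderivative is F(s) = -3*s**2*(2*log(s) - 1)/2.
Then F(4) - F(1) = (24 - 96*log(2)) - (3/2) = 45/2 - 96*log(2).

45/2 - 96*log(2)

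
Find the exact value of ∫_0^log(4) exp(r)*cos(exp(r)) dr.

-sin(1) + sin(4)

Let u = exp(r), so du = exp(r) dr. When r = 0, u = 1; when r = log(4), u = 4.
The integral becomes ∫ cos(u) du from 1 to 4, with antiderivative sin(u).
Back in r: F(r) = sin(exp(r)).
Then F(log(4)) - F(0) = (sin(4)) - (sin(1)) = -sin(1) + sin(4).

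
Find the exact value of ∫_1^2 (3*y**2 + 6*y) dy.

16

By the power rule, an antiderivative is F(y) = y**3 + 3*y**2.
Then F(2) - F(1) = (20) - (4) = 16.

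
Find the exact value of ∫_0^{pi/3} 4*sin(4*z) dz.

An antiderivative is F(z) = -cos(4*z).
Then F(pi/3) - F(0) = (1/2) - (-1) = 3/2.

3/2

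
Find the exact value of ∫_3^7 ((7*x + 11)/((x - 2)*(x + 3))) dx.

-2*log(3) + 7*log(5)

Factor the denominator: x**2 + x - 6 = (x + 3)(x - 2).
Partial fractions: (7*x + 11)/((x - 2)*(x + 3)) = 2/(x + 3) + 5/(x - 2).
An antiderivative is F(x) = 5*log(x - 2) + 2*log(x + 3).
Then F(7) - F(3) = (2*log(2) + 7*log(5)) - (log(36)) = -2*log(3) + 7*log(5).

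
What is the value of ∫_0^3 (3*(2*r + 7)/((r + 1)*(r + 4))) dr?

log(7) + 8*log(2)

Factor the denominator: r**2 + 5*r + 4 = (r + 4)(r + 1).
Partial fractions: 3*(2*r + 7)/((r + 1)*(r + 4)) = 1/(r + 4) + 5/(r + 1).
An antiderivative is F(r) = 5*log(r + 1) + log(r + 4).
Then F(3) - F(0) = (log(7) + 10*log(2)) - (log(4)) = log(7) + 8*log(2).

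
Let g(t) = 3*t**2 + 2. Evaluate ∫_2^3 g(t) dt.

21

By the power rule, an antiderivative is F(t) = t**3 + 2*t.
Then F(3) - F(2) = (33) - (12) = 21.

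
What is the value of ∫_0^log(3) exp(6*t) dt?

364/3

Let u = exp(t), so du = exp(t) dt. When t = 0, u = 1; when t = log(3), u = 3.
The integral becomes ∫ u**5 du from 1 to 3, with antiderivative u**6/6.
Back in t: F(t) = exp(6*t)/6.
Then F(log(3)) - F(0) = (243/2) - (1/6) = 364/3.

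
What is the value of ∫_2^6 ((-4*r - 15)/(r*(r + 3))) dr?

Factor the denominator: r**2 + 3*r = (r + 3)r.
Partial fractions: (-4*r - 15)/(r*(r + 3)) = 1/(r + 3) - 5/r.
An antiderivative is F(r) = -5*log(r) + log(r + 3).
Then F(6) - F(2) = (-5*log(2) - 3*log(3)) - (log(5/32)) = -3*log(3) - log(5).

-3*log(3) - log(5)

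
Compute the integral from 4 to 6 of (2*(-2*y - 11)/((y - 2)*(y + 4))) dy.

Factor the denominator: y**2 + 2*y - 8 = (y + 4)(y - 2).
Partial fractions: 2*(-2*y - 11)/((y - 2)*(y + 4)) = 1/(y + 4) - 5/(y - 2).
An antiderivative is F(y) = -5*log(y - 2) + log(y + 4).
Then F(6) - F(4) = (-9*log(2) + log(5)) - (-log(4)) = -7*log(2) + log(5).

-7*log(2) + log(5)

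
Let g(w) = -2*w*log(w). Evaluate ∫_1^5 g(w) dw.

Integrate by parts once (u = ln w, dv = -2*w dw).
An antiderivative is F(w) = -w**2*(2*log(w) - 1)/2.
Then F(5) - F(1) = (25/2 - 25*log(5)) - (1/2) = 12 - 25*log(5).

12 - 25*log(5)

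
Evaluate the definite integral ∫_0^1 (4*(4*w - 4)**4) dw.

Let u = 4*w - 4, so du = 4 dw. When w = 0, u = -4; when w = 1, u = 0.
The integral becomes ∫ u**4 du from -4 to 0, with antiderivative u**5/5.
Back in w: F(w) = (4*w - 4)**5/5.
Then F(1) - F(0) = (0) - (-1024/5) = 1024/5.

1024/5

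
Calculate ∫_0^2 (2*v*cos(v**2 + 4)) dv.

-sin(4) + sin(8)

Let u = v**2 + 4, so du = 2*v dv. When v = 0, u = 4; when v = 2, u = 8.
The integral becomes ∫ cos(u) du from 4 to 8, with antiderivative sin(u).
Back in v: F(v) = sin(v**2 + 4).
Then F(2) - F(0) = (sin(8)) - (sin(4)) = -sin(4) + sin(8).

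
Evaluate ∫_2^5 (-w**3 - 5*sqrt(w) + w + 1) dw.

By the power rule, an antiderivative is F(w) = -w**4/4 - 10*w**(3/2)/3 + w**2/2 + w.
Then F(5) - F(2) = (-555/4 - 50*sqrt(5)/3) - (-20*sqrt(2)/3) = -555/4 - 50*sqrt(5)/3 + 20*sqrt(2)/3.

-555/4 - 50*sqrt(5)/3 + 20*sqrt(2)/3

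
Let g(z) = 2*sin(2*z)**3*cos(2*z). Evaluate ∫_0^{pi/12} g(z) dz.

Let u = sin(2*z), so du = 2*cos(2*z) dz. When z = 0, u = 0; when z = pi/12, u = 1/2.
The integral becomes ∫ u**3 du from 0 to 1/2, with antiderivative u**4/4.
Back in z: F(z) = sin(2*z)**4/4.
Then F(pi/12) - F(0) = (1/64) - (0) = 1/64.

1/64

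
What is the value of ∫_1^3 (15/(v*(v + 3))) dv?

log(32)

Factor the denominator: v**2 + 3*v = (v + 3)v.
Partial fractions: 15/(v*(v + 3)) = -5/(v + 3) + 5/v.
An antiderivative is F(v) = 5*log(v) - 5*log(v + 3).
Then F(3) - F(1) = (-log(32)) - (-10*log(2)) = log(32).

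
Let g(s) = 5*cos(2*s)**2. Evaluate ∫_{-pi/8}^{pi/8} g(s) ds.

Use the identity cos^2(2*s) = (1 + cos(4*s))/2.
An antiderivative is F(s) = 5*s/2 + 5*sin(4*s)/8.
Then F(pi/8) - F(-pi/8) = (5/8 + 5*pi/16) - (-5*pi/16 - 5/8) = 5/4 + 5*pi/8.

5/4 + 5*pi/8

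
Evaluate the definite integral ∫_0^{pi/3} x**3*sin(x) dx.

Integrate by parts 3 times (u = x^3, dv = sin(x) dx).
An antiderivative is F(x) = -x**3*cos(x) + 3*x**2*sin(x) + 6*x*cos(x) - 6*sin(x).
Then F(pi/3) - F(0) = (-3*sqrt(3) - pi**3/54 + sqrt(3)*pi**2/6 + pi) - (0) = -3*sqrt(3) - pi**3/54 + sqrt(3)*pi**2/6 + pi.

-3*sqrt(3) - pi**3/54 + sqrt(3)*pi**2/6 + pi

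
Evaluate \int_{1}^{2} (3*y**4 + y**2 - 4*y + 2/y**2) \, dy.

239/15

By the power rule, an antiderivative is F(y) = 3*y**5/5 + y**3/3 - 2*y**2 - 2/y.
Then F(2) - F(1) = (193/15) - (-46/15) = 239/15.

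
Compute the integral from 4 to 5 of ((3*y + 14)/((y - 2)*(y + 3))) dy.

Factor the denominator: y**2 + y - 6 = (y + 3)(y - 2).
Partial fractions: (3*y + 14)/((y - 2)*(y + 3)) = -1/(y + 3) + 4/(y - 2).
An antiderivative is F(y) = 4*log(y - 2) - log(y + 3).
Then F(5) - F(4) = (log(81/8)) - (log(16/7)) = -7*log(2) + log(7) + 4*log(3).

-7*log(2) + log(7) + 4*log(3)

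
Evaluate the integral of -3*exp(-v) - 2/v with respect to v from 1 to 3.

-2*log(3) - 3*exp(-1) + 3*exp(-3)

An antiderivative is F(v) = -2*log(v) + 3*exp(-v).
Then F(3) - F(1) = (-2*log(3) + 3*exp(-3)) - (3*exp(-1)) = -2*log(3) - 3*exp(-1) + 3*exp(-3).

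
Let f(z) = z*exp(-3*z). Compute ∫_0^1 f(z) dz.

Integrate by parts once (u = z, dv = exp(-3*z) dz).
An antiderivative is F(z) = (-3*z - 1)*exp(-3*z)/9.
Then F(1) - F(0) = (-4*exp(-3)/9) - (-1/9) = (-4 + exp(3))*exp(-3)/9.

(-4 + exp(3))*exp(-3)/9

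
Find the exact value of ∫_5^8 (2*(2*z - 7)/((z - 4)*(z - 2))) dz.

Factor the denominator: z**2 - 6*z + 8 = (z - 2)(z - 4).
Partial fractions: 2*(2*z - 7)/((z - 4)*(z - 2)) = 3/(z - 2) + 1/(z - 4).
An antiderivative is F(z) = log(z - 4) + 3*log(z - 2).
Then F(8) - F(5) = (3*log(3) + 5*log(2)) - (log(27)) = log(32).

log(32)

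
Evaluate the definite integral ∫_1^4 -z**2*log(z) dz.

Integrate by parts once (u = ln z, dv = -z**2 dz).
An antiderivative is F(z) = -z**3*(3*log(z) - 1)/9.
Then F(4) - F(1) = (64/9 - 128*log(2)/3) - (1/9) = 7 - 128*log(2)/3.

7 - 128*log(2)/3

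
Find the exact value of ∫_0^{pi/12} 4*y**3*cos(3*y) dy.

Integrate by parts 3 times (u = y^3, dv = 4*cos(3*y) dy).
An antiderivative is F(y) = 4*y**3*sin(3*y)/3 + 4*y**2*cos(3*y)/3 - 8*y*sin(3*y)/9 - 8*cos(3*y)/27.
Then F(pi/12) - F(0) = (sqrt(2)*(-384 - 96*pi + pi**3 + 12*pi**2)/2592) - (-8/27) = -4*sqrt(2)/27 - sqrt(2)*pi/27 + sqrt(2)*pi**3/2592 + sqrt(2)*pi**2/216 + 8/27.

-4*sqrt(2)/27 - sqrt(2)*pi/27 + sqrt(2)*pi**3/2592 + sqrt(2)*pi**2/216 + 8/27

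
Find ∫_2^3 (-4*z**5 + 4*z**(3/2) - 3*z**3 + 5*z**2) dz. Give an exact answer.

By the power rule, an antiderivative is F(z) = -2*z**6/3 + 8*z**(5/2)/5 - 3*z**4/4 + 5*z**3/3.
Then F(3) - F(2) = (-2007/4 + 72*sqrt(3)/5) - (-124/3 + 32*sqrt(2)/5) = -5525/12 - 32*sqrt(2)/5 + 72*sqrt(3)/5.

-5525/12 - 32*sqrt(2)/5 + 72*sqrt(3)/5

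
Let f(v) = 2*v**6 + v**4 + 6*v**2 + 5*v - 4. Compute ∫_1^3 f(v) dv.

25794/35

By the power rule, an antiderivative is F(v) = 2*v**7/7 + v**5/5 + 2*v**3 + 5*v**2/2 - 4*v.
Then F(3) - F(1) = (51657/70) - (69/70) = 25794/35.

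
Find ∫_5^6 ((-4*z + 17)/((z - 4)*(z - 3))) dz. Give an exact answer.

-5*log(3) + 6*log(2)

Factor the denominator: z**2 - 7*z + 12 = (z - 3)(z - 4).
Partial fractions: (-4*z + 17)/((z - 4)*(z - 3)) = -5/(z - 3) + 1/(z - 4).
An antiderivative is F(z) = log(z - 4) - 5*log(z - 3).
Then F(6) - F(5) = (-5*log(3) + log(2)) - (-log(32)) = -5*log(3) + 6*log(2).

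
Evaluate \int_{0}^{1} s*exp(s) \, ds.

Integrate by parts once (u = s, dv = exp(s) ds).
An antiderivative is F(s) = (s - 1)*exp(s).
Then F(1) - F(0) = (0) - (-1) = 1.

1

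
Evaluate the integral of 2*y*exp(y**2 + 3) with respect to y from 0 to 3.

Let u = y**2 + 3, so du = 2*y dy. When y = 0, u = 3; when y = 3, u = 12.
The integral becomes ∫ exp(u) du from 3 to 12, with antiderivative exp(u).
Back in y: F(y) = exp(y**2 + 3).
Then F(3) - F(0) = (exp(12)) - (exp(3)) = -exp(3) + exp(12).

-exp(3) + exp(12)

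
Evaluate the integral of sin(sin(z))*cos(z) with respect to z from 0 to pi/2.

1 - cos(1)

Let u = sin(z), so du = cos(z) dz. When z = 0, u = 0; when z = pi/2, u = 1.
The integral becomes ∫ sin(u) du from 0 to 1, with antiderivative -cos(u).
Back in z: F(z) = -cos(sin(z)).
Then F(pi/2) - F(0) = (-cos(1)) - (-1) = 1 - cos(1).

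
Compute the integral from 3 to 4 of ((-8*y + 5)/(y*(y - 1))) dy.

Factor the denominator: y**2 - y = y(y - 1).
Partial fractions: (-8*y + 5)/(y*(y - 1)) = -5/y - 3/(y - 1).
An antiderivative is F(y) = -5*log(y) - 3*log(y - 1).
Then F(4) - F(3) = (-10*log(2) - 3*log(3)) - (-5*log(3) - 3*log(2)) = -7*log(2) + 2*log(3).

-7*log(2) + 2*log(3)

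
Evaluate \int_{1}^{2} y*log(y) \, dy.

-3/4 + log(4)

Integrate by parts once (u = ln y, dv = y dy).
An antiderivative is F(y) = y**2*(2*log(y) - 1)/4.
Then F(2) - F(1) = (-1 + log(4)) - (-1/4) = -3/4 + log(4).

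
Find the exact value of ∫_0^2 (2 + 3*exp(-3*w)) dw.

An antiderivative is F(w) = 2*w - exp(-3*w).
Then F(2) - F(0) = (4 - exp(-6)) - (-1) = 5 - exp(-6).

5 - exp(-6)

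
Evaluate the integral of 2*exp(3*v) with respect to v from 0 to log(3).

Let u = exp(v), so du = exp(v) dv. When v = 0, u = 1; when v = log(3), u = 3.
The integral becomes 2·∫ u**2 du from 1 to 3, with antiderivative 2*u**3/3.
Back in v: F(v) = 2*exp(3*v)/3.
Then F(log(3)) - F(0) = (18) - (2/3) = 52/3.

52/3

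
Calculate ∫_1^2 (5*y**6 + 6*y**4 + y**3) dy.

By the power rule, an antiderivative is F(y) = 5*y**7/7 + 6*y**5/5 + y**4/4.
Then F(2) - F(1) = (4684/35) - (303/140) = 18433/140.

18433/140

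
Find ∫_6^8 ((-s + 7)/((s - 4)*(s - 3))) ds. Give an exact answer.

Factor the denominator: s**2 - 7*s + 12 = (s - 3)(s - 4).
Partial fractions: (-s + 7)/((s - 4)*(s - 3)) = -4/(s - 3) + 3/(s - 4).
An antiderivative is F(s) = 3*log(s - 4) - 4*log(s - 3).
Then F(8) - F(6) = (-4*log(5) + 6*log(2)) - (log(8/81)) = -4*log(5) + 3*log(2) + 4*log(3).

-4*log(5) + 3*log(2) + 4*log(3)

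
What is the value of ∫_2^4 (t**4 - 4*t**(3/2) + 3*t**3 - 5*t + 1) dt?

32*sqrt(2)/5 + 1496/5

By the power rule, an antiderivative is F(t) = -8*t**(5/2)/5 + t**5/5 + 3*t**4/4 - 5*t**2/2 + t.
Then F(4) - F(2) = (1548/5) - (52/5 - 32*sqrt(2)/5) = 32*sqrt(2)/5 + 1496/5.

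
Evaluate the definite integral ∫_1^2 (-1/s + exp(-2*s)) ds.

An antiderivative is F(s) = -log(s) - exp(-2*s)/2.
Then F(2) - F(1) = (-log(2) - exp(-4)/2) - (-exp(-2)/2) = -log(2) - exp(-4)/2 + exp(-2)/2.

-log(2) - exp(-4)/2 + exp(-2)/2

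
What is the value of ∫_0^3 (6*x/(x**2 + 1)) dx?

3*log(2) + 3*log(5)

Let u = x**2 + 1, so du = 2*x dx. When x = 0, u = 1; when x = 3, u = 10.
The integral becomes 3·∫ 1/u du from 1 to 10, with antiderivative 3*log(u).
Back in x: F(x) = 3*log(x**2 + 1).
Then F(3) - F(0) = (3*log(2) + 3*log(5)) - (0) = 3*log(2) + 3*log(5).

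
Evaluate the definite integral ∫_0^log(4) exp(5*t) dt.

1023/5

Let u = exp(t), so du = exp(t) dt. When t = 0, u = 1; when t = log(4), u = 4.
The integral becomes ∫ u**4 du from 1 to 4, with antiderivative u**5/5.
Back in t: F(t) = exp(5*t)/5.
Then F(log(4)) - F(0) = (1024/5) - (1/5) = 1023/5.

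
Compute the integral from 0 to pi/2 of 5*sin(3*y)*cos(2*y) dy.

Use the identity sin(3*y)cos(2*y) = [sin(5*y) + sin(y)]/2.
An antiderivative is F(y) = -5*cos(y)/2 - cos(5*y)/2.
Then F(pi/2) - F(0) = (0) - (-3) = 3.

3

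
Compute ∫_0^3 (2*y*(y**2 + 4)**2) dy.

Let u = y**2 + 4, so du = 2*y dy. When y = 0, u = 4; when y = 3, u = 13.
The integral becomes ∫ u**2 du from 4 to 13, with antiderivative u**3/3.
Back in y: F(y) = (y**2 + 4)**3/3.
Then F(3) - F(0) = (2197/3) - (64/3) = 711.

711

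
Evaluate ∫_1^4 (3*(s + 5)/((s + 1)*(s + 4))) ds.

-7*log(2) + 5*log(5)

Factor the denominator: s**2 + 5*s + 4 = (s + 4)(s + 1).
Partial fractions: 3*(s + 5)/((s + 1)*(s + 4)) = -1/(s + 4) + 4/(s + 1).
An antiderivative is F(s) = 4*log(s + 1) - log(s + 4).
Then F(4) - F(1) = (-3*log(2) + 4*log(5)) - (log(16/5)) = -7*log(2) + 5*log(5).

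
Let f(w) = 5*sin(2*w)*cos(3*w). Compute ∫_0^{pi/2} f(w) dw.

-2

Use the identity sin(2*w)cos(3*w) = [sin(5*w) + sin(-w)]/2.
An antiderivative is F(w) = 5*cos(w)/2 - cos(5*w)/2.
Then F(pi/2) - F(0) = (0) - (2) = -2.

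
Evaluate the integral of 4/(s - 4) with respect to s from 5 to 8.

8*log(2)

An antiderivative is F(s) = 4*log(s - 4).
Then F(8) - F(5) = (8*log(2)) - (0) = 8*log(2).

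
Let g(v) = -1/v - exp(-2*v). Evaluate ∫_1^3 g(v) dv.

An antiderivative is F(v) = -log(v) + exp(-2*v)/2.
Then F(3) - F(1) = (-log(3) + exp(-6)/2) - (exp(-2)/2) = -log(3) - exp(-2)/2 + exp(-6)/2.

-log(3) - exp(-2)/2 + exp(-6)/2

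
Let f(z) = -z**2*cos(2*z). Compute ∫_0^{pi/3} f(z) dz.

-sqrt(3)*pi**2/36 + sqrt(3)/8 + pi/12

Integrate by parts twice (u = z^2, dv = -cos(2*z) dz).
An antiderivative is F(z) = -z**2*sin(2*z)/2 - z*cos(2*z)/2 + sin(2*z)/4.
Then F(pi/3) - F(0) = (-sqrt(3)*pi**2/36 + sqrt(3)/8 + pi/12) - (0) = -sqrt(3)*pi**2/36 + sqrt(3)/8 + pi/12.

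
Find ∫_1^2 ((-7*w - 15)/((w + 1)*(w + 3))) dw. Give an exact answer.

Factor the denominator: w**2 + 4*w + 3 = (w + 3)(w + 1).
Partial fractions: (-7*w - 15)/((w + 1)*(w + 3)) = -3/(w + 3) - 4/(w + 1).
An antiderivative is F(w) = -4*log(w + 1) - 3*log(w + 3).
Then F(2) - F(1) = (-3*log(5) - 4*log(3)) - (-10*log(2)) = -3*log(5) - 4*log(3) + 10*log(2).

-3*log(5) - 4*log(3) + 10*log(2)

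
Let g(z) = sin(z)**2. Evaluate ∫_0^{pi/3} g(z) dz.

-sqrt(3)/8 + pi/6

Use the identity sin^2(z) = (1 - cos(2*z))/2.
An antiderivative is F(z) = z/2 - sin(2*z)/4.
Then F(pi/3) - F(0) = (-sqrt(3)/8 + pi/6) - (0) = -sqrt(3)/8 + pi/6.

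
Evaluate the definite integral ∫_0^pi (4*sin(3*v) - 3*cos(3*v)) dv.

8/3

An antiderivative is F(v) = -sin(3*v) - 4*cos(3*v)/3.
Then F(pi) - F(0) = (4/3) - (-4/3) = 8/3.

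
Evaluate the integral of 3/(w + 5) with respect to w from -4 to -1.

An antiderivative is F(w) = 3*log(w + 5).
Then F(-1) - F(-4) = (log(64)) - (0) = log(64).

log(64)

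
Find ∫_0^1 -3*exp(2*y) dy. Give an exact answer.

An antiderivative is F(y) = -3*exp(2*y)/2.
Then F(1) - F(0) = (-3*exp(2)/2) - (-3/2) = 3/2 - 3*exp(2)/2.

3/2 - 3*exp(2)/2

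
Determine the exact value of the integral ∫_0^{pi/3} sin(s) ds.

1/2

An antiderivative is F(s) = -cos(s).
Then F(pi/3) - F(0) = (-1/2) - (-1) = 1/2.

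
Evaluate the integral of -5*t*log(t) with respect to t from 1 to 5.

30 - 125*log(5)/2

Integrate by parts once (u = ln t, dv = -5*t dt).
An antiderivative is F(t) = -5*t**2*(2*log(t) - 1)/4.
Then F(5) - F(1) = (125/4 - 125*log(5)/2) - (5/4) = 30 - 125*log(5)/2.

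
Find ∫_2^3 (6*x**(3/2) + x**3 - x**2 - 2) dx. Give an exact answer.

By the power rule, an antiderivative is F(x) = 12*x**(5/2)/5 + x**4/4 - x**3/3 - 2*x.
Then F(3) - F(2) = (21/4 + 108*sqrt(3)/5) - (-8/3 + 48*sqrt(2)/5) = -48*sqrt(2)/5 + 95/12 + 108*sqrt(3)/5.

-48*sqrt(2)/5 + 95/12 + 108*sqrt(3)/5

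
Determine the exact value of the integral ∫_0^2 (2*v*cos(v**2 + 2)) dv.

-sin(2) + sin(6)

Let u = v**2 + 2, so du = 2*v dv. When v = 0, u = 2; when v = 2, u = 6.
The integral becomes ∫ cos(u) du from 2 to 6, with antiderivative sin(u).
Back in v: F(v) = sin(v**2 + 2).
Then F(2) - F(0) = (sin(6)) - (sin(2)) = -sin(2) + sin(6).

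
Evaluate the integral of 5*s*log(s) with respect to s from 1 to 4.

Integrate by parts once (u = ln s, dv = 5*s ds).
An antiderivative is F(s) = 5*s**2*(2*log(s) - 1)/4.
Then F(4) - F(1) = (-20 + 80*log(2)) - (-5/4) = -75/4 + 80*log(2).

-75/4 + 80*log(2)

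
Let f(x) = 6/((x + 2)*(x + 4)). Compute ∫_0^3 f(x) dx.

Factor the denominator: x**2 + 6*x + 8 = (x + 4)(x + 2).
Partial fractions: 6/((x + 2)*(x + 4)) = -3/(x + 4) + 3/(x + 2).
An antiderivative is F(x) = 3*log(x + 2) - 3*log(x + 4).
Then F(3) - F(0) = (-3*log(7) + 3*log(5)) - (-log(8)) = -3*log(7) + 3*log(2) + 3*log(5).

-3*log(7) + 3*log(2) + 3*log(5)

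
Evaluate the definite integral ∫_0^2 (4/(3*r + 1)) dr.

An antiderivative is F(r) = 4*log(3*r + 1)/3.
Then F(2) - F(0) = (4*log(7)/3) - (0) = 4*log(7)/3.

4*log(7)/3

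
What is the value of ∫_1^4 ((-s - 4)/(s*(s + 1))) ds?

Factor the denominator: s**2 + s = (s + 1)s.
Partial fractions: (-s - 4)/(s*(s + 1)) = 3/(s + 1) - 4/s.
An antiderivative is F(s) = -4*log(s) + 3*log(s + 1).
Then F(4) - F(1) = (-8*log(2) + 3*log(5)) - (log(8)) = -11*log(2) + 3*log(5).

-11*log(2) + 3*log(5)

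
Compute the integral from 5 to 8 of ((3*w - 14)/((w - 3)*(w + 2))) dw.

Factor the denominator: w**2 - w - 6 = (w + 2)(w - 3).
Partial fractions: (3*w - 14)/((w - 3)*(w + 2)) = 4/(w + 2) - 1/(w - 3).
An antiderivative is F(w) = -log(w - 3) + 4*log(w + 2).
Then F(8) - F(5) = (4*log(2) + 3*log(5)) - (-log(2) + 4*log(7)) = -4*log(7) + 5*log(2) + 3*log(5).

-4*log(7) + 5*log(2) + 3*log(5)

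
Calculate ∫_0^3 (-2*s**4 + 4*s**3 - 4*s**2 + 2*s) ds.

-216/5

By the power rule, an antiderivative is F(s) = -2*s**5/5 + s**4 - 4*s**3/3 + s**2.
Then F(3) - F(0) = (-216/5) - (0) = -216/5.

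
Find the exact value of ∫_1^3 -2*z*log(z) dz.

4 - 9*log(3)

Integrate by parts once (u = ln z, dv = -2*z dz).
An antiderivative is F(z) = -z**2*(2*log(z) - 1)/2.
Then F(3) - F(1) = (9/2 - 9*log(3)) - (1/2) = 4 - 9*log(3).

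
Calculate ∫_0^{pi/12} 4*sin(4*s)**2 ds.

-sqrt(3)/8 + pi/6

Use the identity sin^2(4*s) = (1 - cos(8*s))/2.
An antiderivative is F(s) = 2*s - sin(8*s)/4.
Then F(pi/12) - F(0) = (-sqrt(3)/8 + pi/6) - (0) = -sqrt(3)/8 + pi/6.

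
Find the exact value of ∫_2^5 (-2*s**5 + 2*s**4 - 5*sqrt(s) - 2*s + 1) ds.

-19839/5 - 50*sqrt(5)/3 + 20*sqrt(2)/3

By the power rule, an antiderivative is F(s) = -s**6/3 + 2*s**5/5 - 10*s**(3/2)/3 - s**2 + s.
Then F(5) - F(2) = (-11935/3 - 50*sqrt(5)/3) - (-158/15 - 20*sqrt(2)/3) = -19839/5 - 50*sqrt(5)/3 + 20*sqrt(2)/3.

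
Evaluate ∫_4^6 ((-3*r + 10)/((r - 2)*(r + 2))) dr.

Factor the denominator: r**2 - 4 = (r + 2)(r - 2).
Partial fractions: (-3*r + 10)/((r - 2)*(r + 2)) = -4/(r + 2) + 1/(r - 2).
An antiderivative is F(r) = log(r - 2) - 4*log(r + 2).
Then F(6) - F(4) = (-10*log(2)) - (-4*log(3) - 3*log(2)) = -7*log(2) + 4*log(3).

-7*log(2) + 4*log(3)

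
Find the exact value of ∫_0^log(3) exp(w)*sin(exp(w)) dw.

Let u = exp(w), so du = exp(w) dw. When w = 0, u = 1; when w = log(3), u = 3.
The integral becomes ∫ sin(u) du from 1 to 3, with antiderivative -cos(u).
Back in w: F(w) = -cos(exp(w)).
Then F(log(3)) - F(0) = (-cos(3)) - (-cos(1)) = cos(1) - cos(3).

cos(1) - cos(3)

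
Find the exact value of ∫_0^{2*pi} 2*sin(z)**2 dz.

Use the identity sin^2(z) = (1 - cos(2*z))/2.
An antiderivative is F(z) = z - sin(2*z)/2.
Then F(2*pi) - F(0) = (2*pi) - (0) = 2*pi.

2*pi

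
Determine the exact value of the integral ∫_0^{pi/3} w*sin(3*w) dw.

Integrate by parts once (u = w, dv = sin(3*w) dw).
An antiderivative is F(w) = -w*cos(3*w)/3 + sin(3*w)/9.
Then F(pi/3) - F(0) = (pi/9) - (0) = pi/9.

pi/9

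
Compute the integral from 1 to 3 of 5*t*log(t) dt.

-10 + 45*log(3)/2

Integrate by parts once (u = ln t, dv = 5*t dt).
An antiderivative is F(t) = 5*t**2*(2*log(t) - 1)/4.
Then F(3) - F(1) = (-45/4 + 45*log(3)/2) - (-5/4) = -10 + 45*log(3)/2.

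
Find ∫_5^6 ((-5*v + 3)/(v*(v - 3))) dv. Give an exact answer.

Factor the denominator: v**2 - 3*v = v(v - 3).
Partial fractions: (-5*v + 3)/(v*(v - 3)) = -1/v - 4/(v - 3).
An antiderivative is F(v) = -log(v) - 4*log(v - 3).
Then F(6) - F(5) = (-5*log(3) - log(2)) - (-log(80)) = -5*log(3) + log(5) + 3*log(2).

-5*log(3) + log(5) + 3*log(2)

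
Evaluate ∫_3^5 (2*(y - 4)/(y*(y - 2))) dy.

-6*log(3) + 4*log(5)

Factor the denominator: y**2 - 2*y = y(y - 2).
Partial fractions: 2*(y - 4)/(y*(y - 2)) = 4/y - 2/(y - 2).
An antiderivative is F(y) = 4*log(y) - 2*log(y - 2).
Then F(5) - F(3) = (-2*log(3) + 4*log(5)) - (log(81)) = -6*log(3) + 4*log(5).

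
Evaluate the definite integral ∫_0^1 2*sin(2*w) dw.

Let u = 2*w, so du = 2 dw. When w = 0, u = 0; when w = 1, u = 2.
The integral becomes ∫ sin(u) du from 0 to 2, with antiderivative -cos(u).
Back in w: F(w) = -cos(2*w).
Then F(1) - F(0) = (-cos(2)) - (-1) = 1 - cos(2).

1 - cos(2)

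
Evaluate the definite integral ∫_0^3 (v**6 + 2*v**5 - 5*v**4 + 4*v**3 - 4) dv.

2670/7

By the power rule, an antiderivative is F(v) = v**7/7 + v**6/3 - v**5 + v**4 - 4*v.
Then F(3) - F(0) = (2670/7) - (0) = 2670/7.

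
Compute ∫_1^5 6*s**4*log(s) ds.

-18744/25 + 3750*log(5)

Integrate by parts once (u = ln s, dv = 6*s**4 ds).
An antiderivative is F(s) = 6*s**5*(5*log(s) - 1)/25.
Then F(5) - F(1) = (-750 + 3750*log(5)) - (-6/25) = -18744/25 + 3750*log(5).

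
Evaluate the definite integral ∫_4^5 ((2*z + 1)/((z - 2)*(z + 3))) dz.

log(12/7)

Factor the denominator: z**2 + z - 6 = (z + 3)(z - 2).
Partial fractions: (2*z + 1)/((z - 2)*(z + 3)) = 1/(z + 3) + 1/(z - 2).
An antiderivative is F(z) = log(z - 2) + log(z + 3).
Then F(5) - F(4) = (log(24)) - (log(14)) = log(12/7).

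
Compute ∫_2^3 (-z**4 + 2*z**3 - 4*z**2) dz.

-1051/30

By the power rule, an antiderivative is F(z) = -z**5/5 + z**4/2 - 4*z**3/3.
Then F(3) - F(2) = (-441/10) - (-136/15) = -1051/30.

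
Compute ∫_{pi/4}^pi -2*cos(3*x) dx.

sqrt(2)/3

An antiderivative is F(x) = -2*sin(3*x)/3.
Then F(pi) - F(pi/4) = (0) - (-sqrt(2)/3) = sqrt(2)/3.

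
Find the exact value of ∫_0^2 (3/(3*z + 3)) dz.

log(3)

Let u = 3*z + 3, so du = 3 dz. When z = 0, u = 3; when z = 2, u = 9.
The integral becomes ∫ 1/u du from 3 to 9, with antiderivative log(u).
Back in z: F(z) = log(3*z + 3).
Then F(2) - F(0) = (log(9)) - (log(3)) = log(3).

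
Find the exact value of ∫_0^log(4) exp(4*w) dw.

Let u = exp(w), so du = exp(w) dw. When w = 0, u = 1; when w = log(4), u = 4.
The integral becomes ∫ u**3 du from 1 to 4, with antiderivative u**4/4.
Back in w: F(w) = exp(4*w)/4.
Then F(log(4)) - F(0) = (64) - (1/4) = 255/4.

255/4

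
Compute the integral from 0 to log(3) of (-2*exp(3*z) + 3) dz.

An antiderivative is F(z) = -2*exp(3*z)/3 + 3*z.
Then F(log(3)) - F(0) = (-18 + 3*log(3)) - (-2/3) = -52/3 + log(27).

-52/3 + log(27)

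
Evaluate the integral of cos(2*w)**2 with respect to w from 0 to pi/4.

pi/8

Use the identity cos^2(2*w) = (1 + cos(4*w))/2.
An antiderivative is F(w) = w/2 + sin(4*w)/8.
Then F(pi/4) - F(0) = (pi/8) - (0) = pi/8.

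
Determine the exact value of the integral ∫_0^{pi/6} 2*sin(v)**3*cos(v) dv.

Let u = sin(v), so du = cos(v) dv. When v = 0, u = 0; when v = pi/6, u = 1/2.
The integral becomes 2·∫ u**3 du from 0 to 1/2, with antiderivative u**4/2.
Back in v: F(v) = sin(v)**4/2.
Then F(pi/6) - F(0) = (1/32) - (0) = 1/32.

1/32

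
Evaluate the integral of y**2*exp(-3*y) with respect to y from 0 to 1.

Integrate by parts twice (u = y^2, dv = exp(-3*y) dy).
An antiderivative is F(y) = (-9*y**2 - 6*y - 2)*exp(-3*y)/27.
Then F(1) - F(0) = (-17*exp(-3)/27) - (-2/27) = 2/27 - 17*exp(-3)/27.

2/27 - 17*exp(-3)/27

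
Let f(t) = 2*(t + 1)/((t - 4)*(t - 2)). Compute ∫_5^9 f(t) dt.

Factor the denominator: t**2 - 6*t + 8 = (t - 2)(t - 4).
Partial fractions: 2*(t + 1)/((t - 4)*(t - 2)) = -3/(t - 2) + 5/(t - 4).
An antiderivative is F(t) = 5*log(t - 4) - 3*log(t - 2).
Then F(9) - F(5) = (-3*log(7) + 5*log(5)) - (-log(27)) = -3*log(7) + 3*log(3) + 5*log(5).

-3*log(7) + 3*log(3) + 5*log(5)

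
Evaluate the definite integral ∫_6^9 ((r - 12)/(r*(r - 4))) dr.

Factor the denominator: r**2 - 4*r = r(r - 4).
Partial fractions: (r - 12)/(r*(r - 4)) = 3/r - 2/(r - 4).
An antiderivative is F(r) = 3*log(r) - 2*log(r - 4).
Then F(9) - F(6) = (-2*log(5) + 6*log(3)) - (log(54)) = log(27/50).

log(27/50)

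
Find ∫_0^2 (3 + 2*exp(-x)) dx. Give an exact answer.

8 - 2*exp(-2)

An antiderivative is F(x) = 3*x - 2*exp(-x).
Then F(2) - F(0) = (6 - 2*exp(-2)) - (-2) = 8 - 2*exp(-2).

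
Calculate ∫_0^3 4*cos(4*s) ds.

sin(12)

Let u = 4*s, so du = 4 ds. When s = 0, u = 0; when s = 3, u = 12.
The integral becomes ∫ cos(u) du from 0 to 12, with antiderivative sin(u).
Back in s: F(s) = sin(4*s).
Then F(3) - F(0) = (sin(12)) - (0) = sin(12).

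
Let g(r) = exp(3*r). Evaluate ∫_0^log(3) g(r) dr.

Let u = exp(r), so du = exp(r) dr. When r = 0, u = 1; when r = log(3), u = 3.
The integral becomes ∫ u**2 du from 1 to 3, with antiderivative u**3/3.
Back in r: F(r) = exp(3*r)/3.
Then F(log(3)) - F(0) = (9) - (1/3) = 26/3.

26/3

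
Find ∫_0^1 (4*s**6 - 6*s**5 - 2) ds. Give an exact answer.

-17/7

By the power rule, an antiderivative is F(s) = 4*s**7/7 - s**6 - 2*s.
Then F(1) - F(0) = (-17/7) - (0) = -17/7.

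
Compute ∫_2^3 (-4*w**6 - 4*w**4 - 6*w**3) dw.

-101001/70

By the power rule, an antiderivative is F(w) = -4*w**7/7 - 4*w**5/5 - 3*w**4/2.
Then F(3) - F(2) = (-109593/70) - (-4296/35) = -101001/70.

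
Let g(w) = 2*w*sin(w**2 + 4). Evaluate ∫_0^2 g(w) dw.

cos(4) - cos(8)

Let u = w**2 + 4, so du = 2*w dw. When w = 0, u = 4; when w = 2, u = 8.
The integral becomes ∫ sin(u) du from 4 to 8, with antiderivative -cos(u).
Back in w: F(w) = -cos(w**2 + 4).
Then F(2) - F(0) = (-cos(8)) - (-cos(4)) = cos(4) - cos(8).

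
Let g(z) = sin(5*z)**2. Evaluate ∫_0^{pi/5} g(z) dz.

Use the identity sin^2(5*z) = (1 - cos(10*z))/2.
An antiderivative is F(z) = z/2 - sin(10*z)/20.
Then F(pi/5) - F(0) = (pi/10) - (0) = pi/10.

pi/10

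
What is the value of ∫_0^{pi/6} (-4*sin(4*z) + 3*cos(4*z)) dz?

-3/2 + 3*sqrt(3)/8

An antiderivative is F(z) = 3*sin(4*z)/4 + cos(4*z).
Then F(pi/6) - F(0) = (-1/2 + 3*sqrt(3)/8) - (1) = -3/2 + 3*sqrt(3)/8.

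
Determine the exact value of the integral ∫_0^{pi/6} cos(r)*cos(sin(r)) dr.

Let u = sin(r), so du = cos(r) dr. When r = 0, u = 0; when r = pi/6, u = 1/2.
The integral becomes ∫ cos(u) du from 0 to 1/2, with antiderivative sin(u).
Back in r: F(r) = sin(sin(r)).
Then F(pi/6) - F(0) = (sin(1/2)) - (0) = sin(1/2).

sin(1/2)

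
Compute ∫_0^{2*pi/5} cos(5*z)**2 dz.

pi/5

Use the identity cos^2(5*z) = (1 + cos(10*z))/2.
An antiderivative is F(z) = z/2 + sin(10*z)/20.
Then F(2*pi/5) - F(0) = (pi/5) - (0) = pi/5.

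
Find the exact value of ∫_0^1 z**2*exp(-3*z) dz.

Integrate by parts twice (u = z^2, dv = exp(-3*z) dz).
An antiderivative is F(z) = (-9*z**2 - 6*z - 2)*exp(-3*z)/27.
Then F(1) - F(0) = (-17*exp(-3)/27) - (-2/27) = 2/27 - 17*exp(-3)/27.

2/27 - 17*exp(-3)/27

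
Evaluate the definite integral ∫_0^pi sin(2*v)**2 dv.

pi/2

Use the identity sin^2(2*v) = (1 - cos(4*v))/2.
An antiderivative is F(v) = v/2 - sin(4*v)/8.
Then F(pi) - F(0) = (pi/2) - (0) = pi/2.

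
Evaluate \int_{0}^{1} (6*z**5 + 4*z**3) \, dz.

By the power rule, an antiderivative is F(z) = z**6 + z**4.
Then F(1) - F(0) = (2) - (0) = 2.

2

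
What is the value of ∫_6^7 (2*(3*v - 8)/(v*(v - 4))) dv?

Factor the denominator: v**2 - 4*v = v(v - 4).
Partial fractions: 2*(3*v - 8)/(v*(v - 4)) = 4/v + 2/(v - 4).
An antiderivative is F(v) = 4*log(v) + 2*log(v - 4).
Then F(7) - F(6) = (2*log(3) + 4*log(7)) - (6*log(2) + 4*log(3)) = -6*log(2) - 2*log(3) + 4*log(7).

-6*log(2) - 2*log(3) + 4*log(7)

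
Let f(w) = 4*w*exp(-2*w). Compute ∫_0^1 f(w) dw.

1 - 3*exp(-2)

Integrate by parts once (u = w, dv = 4*exp(-2*w) dw).
An antiderivative is F(w) = (-2*w - 1)*exp(-2*w).
Then F(1) - F(0) = (-3*exp(-2)) - (-1) = 1 - 3*exp(-2).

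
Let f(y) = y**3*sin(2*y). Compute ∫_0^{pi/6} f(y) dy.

-3*sqrt(3)/16 - pi**3/864 + sqrt(3)*pi**2/96 + pi/16

Integrate by parts 3 times (u = y^3, dv = sin(2*y) dy).
An antiderivative is F(y) = -y**3*cos(2*y)/2 + 3*y**2*sin(2*y)/4 + 3*y*cos(2*y)/4 - 3*sin(2*y)/8.
Then F(pi/6) - F(0) = (-3*sqrt(3)/16 - pi**3/864 + sqrt(3)*pi**2/96 + pi/16) - (0) = -3*sqrt(3)/16 - pi**3/864 + sqrt(3)*pi**2/96 + pi/16.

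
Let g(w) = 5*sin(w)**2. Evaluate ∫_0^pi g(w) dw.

5*pi/2

Use the identity sin^2(w) = (1 - cos(2*w))/2.
An antiderivative is F(w) = 5*w/2 - 5*sin(2*w)/4.
Then F(pi) - F(0) = (5*pi/2) - (0) = 5*pi/2.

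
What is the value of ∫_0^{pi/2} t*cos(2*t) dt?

Integrate by parts once (u = t, dv = cos(2*t) dt).
An antiderivative is F(t) = t*sin(2*t)/2 + cos(2*t)/4.
Then F(pi/2) - F(0) = (-1/4) - (1/4) = -1/2.

-1/2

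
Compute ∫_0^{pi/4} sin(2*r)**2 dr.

Use the identity sin^2(2*r) = (1 - cos(4*r))/2.
An antiderivative is F(r) = r/2 - sin(4*r)/8.
Then F(pi/4) - F(0) = (pi/8) - (0) = pi/8.

pi/8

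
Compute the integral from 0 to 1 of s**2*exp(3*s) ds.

-2/27 + 5*exp(3)/27

Integrate by parts twice (u = s^2, dv = exp(3*s) ds).
An antiderivative is F(s) = (9*s**2 - 6*s + 2)*exp(3*s)/27.
Then F(1) - F(0) = (5*exp(3)/27) - (2/27) = -2/27 + 5*exp(3)/27.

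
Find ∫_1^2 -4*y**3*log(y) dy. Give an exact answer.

15/4 - 16*log(2)

Integrate by parts once (u = ln y, dv = -4*y**3 dy).
An antiderivative is F(y) = -y**4*(4*log(y) - 1)/4.
Then F(2) - F(1) = (4 - 16*log(2)) - (1/4) = 15/4 - 16*log(2).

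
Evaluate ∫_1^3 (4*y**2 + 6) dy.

By the power rule, an antiderivative is F(y) = 4*y**3/3 + 6*y.
Then F(3) - F(1) = (54) - (22/3) = 140/3.

140/3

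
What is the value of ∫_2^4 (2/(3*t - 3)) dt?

2*log(3)/3

An antiderivative is F(t) = 2*log(3*t - 3)/3.
Then F(4) - F(2) = (4*log(3)/3) - (2*log(3)/3) = 2*log(3)/3.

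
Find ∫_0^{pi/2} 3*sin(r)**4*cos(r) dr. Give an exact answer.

3/5

Let u = sin(r), so du = cos(r) dr. When r = 0, u = 0; when r = pi/2, u = 1.
The integral becomes 3·∫ u**4 du from 0 to 1, with antiderivative 3*u**5/5.
Back in r: F(r) = 3*sin(r)**5/5.
Then F(pi/2) - F(0) = (3/5) - (0) = 3/5.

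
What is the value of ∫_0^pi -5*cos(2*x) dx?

0

An antiderivative is F(x) = -5*sin(2*x)/2.
Then F(pi) - F(0) = (0) - (0) = 0.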